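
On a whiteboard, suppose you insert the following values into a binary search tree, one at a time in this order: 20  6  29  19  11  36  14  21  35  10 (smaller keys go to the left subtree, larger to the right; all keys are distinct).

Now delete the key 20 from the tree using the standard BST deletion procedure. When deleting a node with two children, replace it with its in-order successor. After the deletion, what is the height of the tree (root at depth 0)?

Insert 20: tree is empty, so 20 becomes the root.
Insert 6: 6 < 20 → go left. Place as left child of 20.
Insert 29: 29 > 20 → go right. Place as right child of 20.
Insert 19: 19 < 20 → go left; 19 > 6 → go right. Place as right child of 6.
Insert 11: 11 < 20 → go left; 11 > 6 → go right; 11 < 19 → go left. Place as left child of 19.
Insert 36: 36 > 20 → go right; 36 > 29 → go right. Place as right child of 29.
Insert 14: 14 < 20 → go left; 14 > 6 → go right; 14 < 19 → go left; 14 > 11 → go right. Place as right child of 11.
Insert 21: 21 > 20 → go right; 21 < 29 → go left. Place as left child of 29.
Insert 35: 35 > 20 → go right; 35 > 29 → go right; 35 < 36 → go left. Place as left child of 36.
Insert 10: 10 < 20 → go left; 10 > 6 → go right; 10 < 19 → go left; 10 < 11 → go left. Place as left child of 11.

Delete 20 (two children — replace with in-order successor).
After deletion, deepest node is 14 at depth 4.

4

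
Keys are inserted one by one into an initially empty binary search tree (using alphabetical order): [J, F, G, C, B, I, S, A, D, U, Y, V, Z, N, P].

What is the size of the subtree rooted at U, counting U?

Insert J: tree is empty, so J becomes the root.
Insert F: F < J → go left. Place as left child of J.
Insert G: G < J → go left; G > F → go right. Place as right child of F.
Insert C: C < J → go left; C < F → go left. Place as left child of F.
Insert B: B < J → go left; B < F → go left; B < C → go left. Place as left child of C.
Insert I: I < J → go left; I > F → go right; I > G → go right. Place as right child of G.
Insert S: S > J → go right. Place as right child of J.
Insert A: A < J → go left; A < F → go left; A < C → go left; A < B → go left. Place as left child of B.
Insert D: D < J → go left; D < F → go left; D > C → go right. Place as right child of C.
Insert U: U > J → go right; U > S → go right. Place as right child of S.
Insert Y: Y > J → go right; Y > S → go right; Y > U → go right. Place as right child of U.
Insert V: V > J → go right; V > S → go right; V > U → go right; V < Y → go left. Place as left child of Y.
Insert Z: Z > J → go right; Z > S → go right; Z > U → go right; Z > Y → go right. Place as right child of Y.
Insert N: N > J → go right; N < S → go left. Place as left child of S.
Insert P: P > J → go right; P < S → go left; P > N → go right. Place as right child of N.

Subtree rooted at U contains: U, Y, V, Z — 4 nodes.

4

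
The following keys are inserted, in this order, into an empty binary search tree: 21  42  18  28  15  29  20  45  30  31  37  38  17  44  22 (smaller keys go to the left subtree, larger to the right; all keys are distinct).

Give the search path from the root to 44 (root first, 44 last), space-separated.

21 42 45 44

21: root
42: right child of 21 (depth 1)
18: left child of 21 (depth 1)
28: left child of 42 (depth 2)
15: left child of 18 (depth 2)
29: right child of 28 (depth 3)
20: right child of 18 (depth 2)
45: right child of 42 (depth 2)
30: right child of 29 (depth 4)
31: right child of 30 (depth 5)
37: right child of 31 (depth 6)
38: right child of 37 (depth 7)
17: right child of 15 (depth 3)
44: left child of 45 (depth 3)
22: left child of 28 (depth 3)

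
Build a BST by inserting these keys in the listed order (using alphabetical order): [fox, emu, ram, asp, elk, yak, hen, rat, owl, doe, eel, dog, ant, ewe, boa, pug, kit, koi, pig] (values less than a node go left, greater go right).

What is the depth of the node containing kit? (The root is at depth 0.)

4

Insert fox: tree is empty, so fox becomes the root.
Insert emu: emu < fox → go left. Place as left child of fox.
Insert ram: ram > fox → go right. Place as right child of fox.
Insert asp: asp < fox → go left; asp < emu → go left. Place as left child of emu.
Insert elk: elk < fox → go left; elk < emu → go left; elk > asp → go right. Place as right child of asp.
Insert yak: yak > fox → go right; yak > ram → go right. Place as right child of ram.
Insert hen: hen > fox → go right; hen < ram → go left. Place as left child of ram.
Insert rat: rat > fox → go right; rat > ram → go right; rat < yak → go left. Place as left child of yak.
Insert owl: owl > fox → go right; owl < ram → go left; owl > hen → go right. Place as right child of hen.
Insert doe: doe < fox → go left; doe < emu → go left; doe > asp → go right; doe < elk → go left. Place as left child of elk.
Insert eel: eel < fox → go left; eel < emu → go left; eel > asp → go right; eel < elk → go left; eel > doe → go right. Place as right child of doe.
Insert dog: dog < fox → go left; dog < emu → go left; dog > asp → go right; dog < elk → go left; dog > doe → go right; dog < eel → go left. Place as left child of eel.
Insert ant: ant < fox → go left; ant < emu → go left; ant < asp → go left. Place as left child of asp.
Insert ewe: ewe < fox → go left; ewe > emu → go right. Place as right child of emu.
Insert boa: boa < fox → go left; boa < emu → go left; boa > asp → go right; boa < elk → go left; boa < doe → go left. Place as left child of doe.
Insert pug: pug > fox → go right; pug < ram → go left; pug > hen → go right; pug > owl → go right. Place as right child of owl.
Insert kit: kit > fox → go right; kit < ram → go left; kit > hen → go right; kit < owl → go left. Place as left child of owl.
Insert koi: koi > fox → go right; koi < ram → go left; koi > hen → go right; koi < owl → go left; koi > kit → go right. Place as right child of kit.
Insert pig: pig > fox → go right; pig < ram → go left; pig > hen → go right; pig > owl → go right; pig < pug → go left. Place as left child of pug.

Path to kit: fox → ram → hen → owl → kit, which is 4 edges.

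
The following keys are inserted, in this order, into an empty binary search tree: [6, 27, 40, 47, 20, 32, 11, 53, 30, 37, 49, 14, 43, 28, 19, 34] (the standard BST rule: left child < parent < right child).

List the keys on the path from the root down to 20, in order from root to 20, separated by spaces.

6 27 20

6: root
27: right child of 6 (depth 1)
40: right child of 27 (depth 2)
47: right child of 40 (depth 3)
20: left child of 27 (depth 2)
32: left child of 40 (depth 3)
11: left child of 20 (depth 3)
53: right child of 47 (depth 4)
30: left child of 32 (depth 4)
37: right child of 32 (depth 4)
49: left child of 53 (depth 5)
14: right child of 11 (depth 4)
43: left child of 47 (depth 4)
28: left child of 30 (depth 5)
19: right child of 14 (depth 5)
34: left child of 37 (depth 5)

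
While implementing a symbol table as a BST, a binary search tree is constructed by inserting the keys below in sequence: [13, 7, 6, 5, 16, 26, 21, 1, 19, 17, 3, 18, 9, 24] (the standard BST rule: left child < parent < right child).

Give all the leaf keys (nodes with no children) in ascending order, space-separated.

3 9 18 24

Insert 13: tree is empty, so 13 becomes the root.
Insert 7: 7 < 13 → go left. Place as left child of 13.
Insert 6: 6 < 13 → go left; 6 < 7 → go left. Place as left child of 7.
Insert 5: 5 < 13 → go left; 5 < 7 → go left; 5 < 6 → go left. Place as left child of 6.
Insert 16: 16 > 13 → go right. Place as right child of 13.
Insert 26: 26 > 13 → go right; 26 > 16 → go right. Place as right child of 16.
Insert 21: 21 > 13 → go right; 21 > 16 → go right; 21 < 26 → go left. Place as left child of 26.
Insert 1: 1 < 13 → go left; 1 < 7 → go left; 1 < 6 → go left; 1 < 5 → go left. Place as left child of 5.
Insert 19: 19 > 13 → go right; 19 > 16 → go right; 19 < 26 → go left; 19 < 21 → go left. Place as left child of 21.
Insert 17: 17 > 13 → go right; 17 > 16 → go right; 17 < 26 → go left; 17 < 21 → go left; 17 < 19 → go left. Place as left child of 19.
Insert 3: 3 < 13 → go left; 3 < 7 → go left; 3 < 6 → go left; 3 < 5 → go left; 3 > 1 → go right. Place as right child of 1.
Insert 18: 18 > 13 → go right; 18 > 16 → go right; 18 < 26 → go left; 18 < 21 → go left; 18 < 19 → go left; 18 > 17 → go right. Place as right child of 17.
Insert 9: 9 < 13 → go left; 9 > 7 → go right. Place as right child of 7.
Insert 24: 24 > 13 → go right; 24 > 16 → go right; 24 < 26 → go left; 24 > 21 → go right. Place as right child of 21.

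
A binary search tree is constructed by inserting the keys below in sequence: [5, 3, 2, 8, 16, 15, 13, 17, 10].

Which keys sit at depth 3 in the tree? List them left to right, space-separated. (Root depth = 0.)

Resulting structure (node: left, right):
  5: L=3, R=8
  3: L=2, R=–
  2: L=–, R=–
  8: L=–, R=16
  16: L=15, R=17
  15: L=13, R=–
  13: L=10, R=–
  17: L=–, R=–
  10: L=–, R=–

15 17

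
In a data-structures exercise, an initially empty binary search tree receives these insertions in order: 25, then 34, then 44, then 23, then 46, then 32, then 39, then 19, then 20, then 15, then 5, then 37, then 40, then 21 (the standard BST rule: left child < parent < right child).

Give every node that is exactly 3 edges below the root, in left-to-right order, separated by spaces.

15 20 39 46

Resulting structure (node: left, right):
  25: L=23, R=34
  34: L=32, R=44
  44: L=39, R=46
  23: L=19, R=–
  46: L=–, R=–
  32: L=–, R=–
  39: L=37, R=40
  19: L=15, R=20
  20: L=–, R=21
  15: L=5, R=–
  5: L=–, R=–
  37: L=–, R=–
  40: L=–, R=–
  21: L=–, R=–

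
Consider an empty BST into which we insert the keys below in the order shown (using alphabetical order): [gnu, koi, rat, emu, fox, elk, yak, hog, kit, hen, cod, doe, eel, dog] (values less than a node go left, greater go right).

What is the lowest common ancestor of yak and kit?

koi

Insert gnu: tree is empty, so gnu becomes the root.
Insert koi: koi > gnu → go right. Place as right child of gnu.
Insert rat: rat > gnu → go right; rat > koi → go right. Place as right child of koi.
Insert emu: emu < gnu → go left. Place as left child of gnu.
Insert fox: fox < gnu → go left; fox > emu → go right. Place as right child of emu.
Insert elk: elk < gnu → go left; elk < emu → go left. Place as left child of emu.
Insert yak: yak > gnu → go right; yak > koi → go right; yak > rat → go right. Place as right child of rat.
Insert hog: hog > gnu → go right; hog < koi → go left. Place as left child of koi.
Insert kit: kit > gnu → go right; kit < koi → go left; kit > hog → go right. Place as right child of hog.
Insert hen: hen > gnu → go right; hen < koi → go left; hen < hog → go left. Place as left child of hog.
Insert cod: cod < gnu → go left; cod < emu → go left; cod < elk → go left. Place as left child of elk.
Insert doe: doe < gnu → go left; doe < emu → go left; doe < elk → go left; doe > cod → go right. Place as right child of cod.
Insert eel: eel < gnu → go left; eel < emu → go left; eel < elk → go left; eel > cod → go right; eel > doe → go right. Place as right child of doe.
Insert dog: dog < gnu → go left; dog < emu → go left; dog < elk → go left; dog > cod → go right; dog > doe → go right; dog < eel → go left. Place as left child of eel.

Path to yak: gnu → koi → rat → yak
Path to kit: gnu → koi → hog → kit
The paths share a prefix ending at koi, then split left and right.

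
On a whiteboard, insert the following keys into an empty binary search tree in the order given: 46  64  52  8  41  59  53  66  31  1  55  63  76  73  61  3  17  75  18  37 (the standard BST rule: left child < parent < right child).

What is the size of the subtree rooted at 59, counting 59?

5

46: root
64: right child of 46 (depth 1)
52: left child of 64 (depth 2)
8: left child of 46 (depth 1)
41: right child of 8 (depth 2)
59: right child of 52 (depth 3)
53: left child of 59 (depth 4)
66: right child of 64 (depth 2)
31: left child of 41 (depth 3)
1: left child of 8 (depth 2)
55: right child of 53 (depth 5)
63: right child of 59 (depth 4)
76: right child of 66 (depth 3)
73: left child of 76 (depth 4)
61: left child of 63 (depth 5)
3: right child of 1 (depth 3)
17: left child of 31 (depth 4)
75: right child of 73 (depth 5)
18: right child of 17 (depth 5)
37: right child of 31 (depth 4)

Subtree rooted at 59 contains: 59, 53, 55, 63, 61 — 5 nodes.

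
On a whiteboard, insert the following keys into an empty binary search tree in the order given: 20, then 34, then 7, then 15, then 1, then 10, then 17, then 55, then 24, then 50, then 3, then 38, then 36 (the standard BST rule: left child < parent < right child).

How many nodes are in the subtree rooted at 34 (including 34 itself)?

Resulting structure (node: left, right):
  20: L=7, R=34
  34: L=24, R=55
  7: L=1, R=15
  15: L=10, R=17
  1: L=–, R=3
  10: L=–, R=–
  17: L=–, R=–
  55: L=50, R=–
  24: L=–, R=–
  50: L=38, R=–
  3: L=–, R=–
  38: L=36, R=–
  36: L=–, R=–

Subtree rooted at 34 contains: 34, 24, 55, 50, 38, 36 — 6 nodes.

6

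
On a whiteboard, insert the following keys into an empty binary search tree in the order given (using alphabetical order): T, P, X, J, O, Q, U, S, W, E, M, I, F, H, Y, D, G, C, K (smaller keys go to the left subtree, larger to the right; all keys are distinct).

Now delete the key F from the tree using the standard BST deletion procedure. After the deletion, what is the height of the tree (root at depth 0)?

Insert T: tree is empty, so T becomes the root.
Insert P: P < T → go left. Place as left child of T.
Insert X: X > T → go right. Place as right child of T.
Insert J: J < T → go left; J < P → go left. Place as left child of P.
Insert O: O < T → go left; O < P → go left; O > J → go right. Place as right child of J.
Insert Q: Q < T → go left; Q > P → go right. Place as right child of P.
Insert U: U > T → go right; U < X → go left. Place as left child of X.
Insert S: S < T → go left; S > P → go right; S > Q → go right. Place as right child of Q.
Insert W: W > T → go right; W < X → go left; W > U → go right. Place as right child of U.
Insert E: E < T → go left; E < P → go left; E < J → go left. Place as left child of J.
Insert M: M < T → go left; M < P → go left; M > J → go right; M < O → go left. Place as left child of O.
Insert I: I < T → go left; I < P → go left; I < J → go left; I > E → go right. Place as right child of E.
Insert F: F < T → go left; F < P → go left; F < J → go left; F > E → go right; F < I → go left. Place as left child of I.
Insert H: H < T → go left; H < P → go left; H < J → go left; H > E → go right; H < I → go left; H > F → go right. Place as right child of F.
Insert Y: Y > T → go right; Y > X → go right. Place as right child of X.
Insert D: D < T → go left; D < P → go left; D < J → go left; D < E → go left. Place as left child of E.
Insert G: G < T → go left; G < P → go left; G < J → go left; G > E → go right; G < I → go left; G > F → go right; G < H → go left. Place as left child of H.
Insert C: C < T → go left; C < P → go left; C < J → go left; C < E → go left; C < D → go left. Place as left child of D.
Insert K: K < T → go left; K < P → go left; K > J → go right; K < O → go left; K < M → go left. Place as left child of M.

Delete F (at most one child — splice it out).
After deletion, deepest node is G at depth 6.

6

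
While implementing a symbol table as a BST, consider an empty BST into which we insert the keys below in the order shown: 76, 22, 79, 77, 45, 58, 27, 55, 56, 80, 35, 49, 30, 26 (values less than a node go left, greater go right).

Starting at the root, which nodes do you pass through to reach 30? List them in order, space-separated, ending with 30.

76: root
22: left child of 76 (depth 1)
79: right child of 76 (depth 1)
77: left child of 79 (depth 2)
45: right child of 22 (depth 2)
58: right child of 45 (depth 3)
27: left child of 45 (depth 3)
55: left child of 58 (depth 4)
56: right child of 55 (depth 5)
80: right child of 79 (depth 2)
35: right child of 27 (depth 4)
49: left child of 55 (depth 5)
30: left child of 35 (depth 5)
26: left child of 27 (depth 4)

76 22 45 27 35 30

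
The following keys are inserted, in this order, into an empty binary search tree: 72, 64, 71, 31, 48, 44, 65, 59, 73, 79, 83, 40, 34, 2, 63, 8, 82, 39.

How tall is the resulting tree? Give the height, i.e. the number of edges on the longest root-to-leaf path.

7

72: root
64: left child of 72 (depth 1)
71: right child of 64 (depth 2)
31: left child of 64 (depth 2)
48: right child of 31 (depth 3)
44: left child of 48 (depth 4)
65: left child of 71 (depth 3)
59: right child of 48 (depth 4)
73: right child of 72 (depth 1)
79: right child of 73 (depth 2)
83: right child of 79 (depth 3)
40: left child of 44 (depth 5)
34: left child of 40 (depth 6)
2: left child of 31 (depth 3)
63: right child of 59 (depth 5)
8: right child of 2 (depth 4)
82: left child of 83 (depth 4)
39: right child of 34 (depth 7)

The deepest node is 39 at depth 7.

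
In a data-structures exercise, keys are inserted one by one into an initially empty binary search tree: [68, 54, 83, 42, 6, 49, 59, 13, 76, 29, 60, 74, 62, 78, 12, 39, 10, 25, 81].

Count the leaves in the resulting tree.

68: root
54: left child of 68 (depth 1)
83: right child of 68 (depth 1)
42: left child of 54 (depth 2)
6: left child of 42 (depth 3)
49: right child of 42 (depth 3)
59: right child of 54 (depth 2)
13: right child of 6 (depth 4)
76: left child of 83 (depth 2)
29: right child of 13 (depth 5)
60: right child of 59 (depth 3)
74: left child of 76 (depth 3)
62: right child of 60 (depth 4)
78: right child of 76 (depth 3)
12: left child of 13 (depth 5)
39: right child of 29 (depth 6)
10: left child of 12 (depth 6)
25: left child of 29 (depth 6)
81: right child of 78 (depth 4)

Leaves: 10, 25, 39, 49, 62, 74, 81 — 7 in total.

7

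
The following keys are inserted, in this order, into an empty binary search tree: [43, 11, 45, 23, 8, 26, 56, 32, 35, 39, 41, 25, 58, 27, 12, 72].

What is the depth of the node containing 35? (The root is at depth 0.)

5

43: root
11: left child of 43 (depth 1)
45: right child of 43 (depth 1)
23: right child of 11 (depth 2)
8: left child of 11 (depth 2)
26: right child of 23 (depth 3)
56: right child of 45 (depth 2)
32: right child of 26 (depth 4)
35: right child of 32 (depth 5)
39: right child of 35 (depth 6)
41: right child of 39 (depth 7)
25: left child of 26 (depth 4)
58: right child of 56 (depth 3)
27: left child of 32 (depth 5)
12: left child of 23 (depth 3)
72: right child of 58 (depth 4)

Path to 35: 43 → 11 → 23 → 26 → 32 → 35, which is 5 edges.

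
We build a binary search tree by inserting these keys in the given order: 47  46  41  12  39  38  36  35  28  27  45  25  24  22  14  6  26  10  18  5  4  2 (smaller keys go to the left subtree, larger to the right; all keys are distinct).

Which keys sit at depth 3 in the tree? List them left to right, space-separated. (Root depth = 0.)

12 45

47: root
46: left child of 47 (depth 1)
41: left child of 46 (depth 2)
12: left child of 41 (depth 3)
39: right child of 12 (depth 4)
38: left child of 39 (depth 5)
36: left child of 38 (depth 6)
35: left child of 36 (depth 7)
28: left child of 35 (depth 8)
27: left child of 28 (depth 9)
45: right child of 41 (depth 3)
25: left child of 27 (depth 10)
24: left child of 25 (depth 11)
22: left child of 24 (depth 12)
14: left child of 22 (depth 13)
6: left child of 12 (depth 4)
26: right child of 25 (depth 11)
10: right child of 6 (depth 5)
18: right child of 14 (depth 14)
5: left child of 6 (depth 5)
4: left child of 5 (depth 6)
2: left child of 4 (depth 7)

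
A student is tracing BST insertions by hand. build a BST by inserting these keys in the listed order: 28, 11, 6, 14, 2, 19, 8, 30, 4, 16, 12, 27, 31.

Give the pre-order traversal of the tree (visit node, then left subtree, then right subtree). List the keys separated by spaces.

28: root
11: left child of 28 (depth 1)
6: left child of 11 (depth 2)
14: right child of 11 (depth 2)
2: left child of 6 (depth 3)
19: right child of 14 (depth 3)
8: right child of 6 (depth 3)
30: right child of 28 (depth 1)
4: right child of 2 (depth 4)
16: left child of 19 (depth 4)
12: left child of 14 (depth 3)
27: right child of 19 (depth 4)
31: right child of 30 (depth 2)

28 11 6 2 4 8 14 12 19 16 27 30 31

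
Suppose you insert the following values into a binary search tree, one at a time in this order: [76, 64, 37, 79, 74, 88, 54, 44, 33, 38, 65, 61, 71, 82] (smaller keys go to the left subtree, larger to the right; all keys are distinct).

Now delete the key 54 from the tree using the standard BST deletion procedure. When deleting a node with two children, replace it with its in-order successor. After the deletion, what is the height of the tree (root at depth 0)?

Resulting structure (node: left, right):
  76: L=64, R=79
  64: L=37, R=74
  37: L=33, R=54
  79: L=–, R=88
  74: L=65, R=–
  88: L=82, R=–
  54: L=44, R=61
  44: L=38, R=–
  33: L=–, R=–
  38: L=–, R=–
  65: L=–, R=71
  61: L=–, R=–
  71: L=–, R=–
  82: L=–, R=–

Delete 54 (two children — replace with in-order successor).
After deletion, deepest node is 38 at depth 5.

5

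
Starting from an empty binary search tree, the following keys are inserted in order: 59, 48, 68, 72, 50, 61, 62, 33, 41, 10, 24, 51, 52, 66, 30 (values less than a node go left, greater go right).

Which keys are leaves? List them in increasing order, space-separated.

30 41 52 66 72

Insert 59: tree is empty, so 59 becomes the root.
Insert 48: 48 < 59 → go left. Place as left child of 59.
Insert 68: 68 > 59 → go right. Place as right child of 59.
Insert 72: 72 > 59 → go right; 72 > 68 → go right. Place as right child of 68.
Insert 50: 50 < 59 → go left; 50 > 48 → go right. Place as right child of 48.
Insert 61: 61 > 59 → go right; 61 < 68 → go left. Place as left child of 68.
Insert 62: 62 > 59 → go right; 62 < 68 → go left; 62 > 61 → go right. Place as right child of 61.
Insert 33: 33 < 59 → go left; 33 < 48 → go left. Place as left child of 48.
Insert 41: 41 < 59 → go left; 41 < 48 → go left; 41 > 33 → go right. Place as right child of 33.
Insert 10: 10 < 59 → go left; 10 < 48 → go left; 10 < 33 → go left. Place as left child of 33.
Insert 24: 24 < 59 → go left; 24 < 48 → go left; 24 < 33 → go left; 24 > 10 → go right. Place as right child of 10.
Insert 51: 51 < 59 → go left; 51 > 48 → go right; 51 > 50 → go right. Place as right child of 50.
Insert 52: 52 < 59 → go left; 52 > 48 → go right; 52 > 50 → go right; 52 > 51 → go right. Place as right child of 51.
Insert 66: 66 > 59 → go right; 66 < 68 → go left; 66 > 61 → go right; 66 > 62 → go right. Place as right child of 62.
Insert 30: 30 < 59 → go left; 30 < 48 → go left; 30 < 33 → go left; 30 > 10 → go right; 30 > 24 → go right. Place as right child of 24.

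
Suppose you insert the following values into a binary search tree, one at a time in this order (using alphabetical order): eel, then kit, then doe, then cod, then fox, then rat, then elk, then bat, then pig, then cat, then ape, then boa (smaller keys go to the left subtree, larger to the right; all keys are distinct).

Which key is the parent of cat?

bat

eel: root
kit: right child of eel (depth 1)
doe: left child of eel (depth 1)
cod: left child of doe (depth 2)
fox: left child of kit (depth 2)
rat: right child of kit (depth 2)
elk: left child of fox (depth 3)
bat: left child of cod (depth 3)
pig: left child of rat (depth 3)
cat: right child of bat (depth 4)
ape: left child of bat (depth 4)
boa: left child of cat (depth 5)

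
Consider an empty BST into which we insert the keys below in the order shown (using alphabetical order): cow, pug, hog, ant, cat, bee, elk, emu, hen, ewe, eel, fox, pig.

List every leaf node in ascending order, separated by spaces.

cow: root
pug: right child of cow (depth 1)
hog: left child of pug (depth 2)
ant: left child of cow (depth 1)
cat: right child of ant (depth 2)
bee: left child of cat (depth 3)
elk: left child of hog (depth 3)
emu: right child of elk (depth 4)
hen: right child of emu (depth 5)
ewe: left child of hen (depth 6)
eel: left child of elk (depth 4)
fox: right child of ewe (depth 7)
pig: right child of hog (depth 3)

bee eel fox pig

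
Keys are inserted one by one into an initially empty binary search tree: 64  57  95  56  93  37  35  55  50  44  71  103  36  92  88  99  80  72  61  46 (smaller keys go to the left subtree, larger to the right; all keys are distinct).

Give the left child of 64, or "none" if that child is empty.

64: root
57: left child of 64 (depth 1)
95: right child of 64 (depth 1)
56: left child of 57 (depth 2)
93: left child of 95 (depth 2)
37: left child of 56 (depth 3)
35: left child of 37 (depth 4)
55: right child of 37 (depth 4)
50: left child of 55 (depth 5)
44: left child of 50 (depth 6)
71: left child of 93 (depth 3)
103: right child of 95 (depth 2)
36: right child of 35 (depth 5)
92: right child of 71 (depth 4)
88: left child of 92 (depth 5)
99: left child of 103 (depth 3)
80: left child of 88 (depth 6)
72: left child of 80 (depth 7)
61: right child of 57 (depth 2)
46: right child of 44 (depth 7)

57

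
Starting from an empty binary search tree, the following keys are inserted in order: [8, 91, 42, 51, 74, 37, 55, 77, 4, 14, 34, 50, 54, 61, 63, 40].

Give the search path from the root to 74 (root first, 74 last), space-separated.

8 91 42 51 74

Insert 8: tree is empty, so 8 becomes the root.
Insert 91: 91 > 8 → go right. Place as right child of 8.
Insert 42: 42 > 8 → go right; 42 < 91 → go left. Place as left child of 91.
Insert 51: 51 > 8 → go right; 51 < 91 → go left; 51 > 42 → go right. Place as right child of 42.
Insert 74: 74 > 8 → go right; 74 < 91 → go left; 74 > 42 → go right; 74 > 51 → go right. Place as right child of 51.
Insert 37: 37 > 8 → go right; 37 < 91 → go left; 37 < 42 → go left. Place as left child of 42.
Insert 55: 55 > 8 → go right; 55 < 91 → go left; 55 > 42 → go right; 55 > 51 → go right; 55 < 74 → go left. Place as left child of 74.
Insert 77: 77 > 8 → go right; 77 < 91 → go left; 77 > 42 → go right; 77 > 51 → go right; 77 > 74 → go right. Place as right child of 74.
Insert 4: 4 < 8 → go left. Place as left child of 8.
Insert 14: 14 > 8 → go right; 14 < 91 → go left; 14 < 42 → go left; 14 < 37 → go left. Place as left child of 37.
Insert 34: 34 > 8 → go right; 34 < 91 → go left; 34 < 42 → go left; 34 < 37 → go left; 34 > 14 → go right. Place as right child of 14.
Insert 50: 50 > 8 → go right; 50 < 91 → go left; 50 > 42 → go right; 50 < 51 → go left. Place as left child of 51.
Insert 54: 54 > 8 → go right; 54 < 91 → go left; 54 > 42 → go right; 54 > 51 → go right; 54 < 74 → go left; 54 < 55 → go left. Place as left child of 55.
Insert 61: 61 > 8 → go right; 61 < 91 → go left; 61 > 42 → go right; 61 > 51 → go right; 61 < 74 → go left; 61 > 55 → go right. Place as right child of 55.
Insert 63: 63 > 8 → go right; 63 < 91 → go left; 63 > 42 → go right; 63 > 51 → go right; 63 < 74 → go left; 63 > 55 → go right; 63 > 61 → go right. Place as right child of 61.
Insert 40: 40 > 8 → go right; 40 < 91 → go left; 40 < 42 → go left; 40 > 37 → go right. Place as right child of 37.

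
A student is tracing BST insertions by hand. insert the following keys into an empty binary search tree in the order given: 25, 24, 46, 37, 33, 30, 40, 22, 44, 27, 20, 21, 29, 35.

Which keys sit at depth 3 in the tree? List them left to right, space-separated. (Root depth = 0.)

20 33 40

Insert 25: tree is empty, so 25 becomes the root.
Insert 24: 24 < 25 → go left. Place as left child of 25.
Insert 46: 46 > 25 → go right. Place as right child of 25.
Insert 37: 37 > 25 → go right; 37 < 46 → go left. Place as left child of 46.
Insert 33: 33 > 25 → go right; 33 < 46 → go left; 33 < 37 → go left. Place as left child of 37.
Insert 30: 30 > 25 → go right; 30 < 46 → go left; 30 < 37 → go left; 30 < 33 → go left. Place as left child of 33.
Insert 40: 40 > 25 → go right; 40 < 46 → go left; 40 > 37 → go right. Place as right child of 37.
Insert 22: 22 < 25 → go left; 22 < 24 → go left. Place as left child of 24.
Insert 44: 44 > 25 → go right; 44 < 46 → go left; 44 > 37 → go right; 44 > 40 → go right. Place as right child of 40.
Insert 27: 27 > 25 → go right; 27 < 46 → go left; 27 < 37 → go left; 27 < 33 → go left; 27 < 30 → go left. Place as left child of 30.
Insert 20: 20 < 25 → go left; 20 < 24 → go left; 20 < 22 → go left. Place as left child of 22.
Insert 21: 21 < 25 → go left; 21 < 24 → go left; 21 < 22 → go left; 21 > 20 → go right. Place as right child of 20.
Insert 29: 29 > 25 → go right; 29 < 46 → go left; 29 < 37 → go left; 29 < 33 → go left; 29 < 30 → go left; 29 > 27 → go right. Place as right child of 27.
Insert 35: 35 > 25 → go right; 35 < 46 → go left; 35 < 37 → go left; 35 > 33 → go right. Place as right child of 33.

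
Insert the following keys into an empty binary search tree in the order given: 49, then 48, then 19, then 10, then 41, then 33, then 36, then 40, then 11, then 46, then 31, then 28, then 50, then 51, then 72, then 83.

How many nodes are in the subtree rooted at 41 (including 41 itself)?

Insert 49: tree is empty, so 49 becomes the root.
Insert 48: 48 < 49 → go left. Place as left child of 49.
Insert 19: 19 < 49 → go left; 19 < 48 → go left. Place as left child of 48.
Insert 10: 10 < 49 → go left; 10 < 48 → go left; 10 < 19 → go left. Place as left child of 19.
Insert 41: 41 < 49 → go left; 41 < 48 → go left; 41 > 19 → go right. Place as right child of 19.
Insert 33: 33 < 49 → go left; 33 < 48 → go left; 33 > 19 → go right; 33 < 41 → go left. Place as left child of 41.
Insert 36: 36 < 49 → go left; 36 < 48 → go left; 36 > 19 → go right; 36 < 41 → go left; 36 > 33 → go right. Place as right child of 33.
Insert 40: 40 < 49 → go left; 40 < 48 → go left; 40 > 19 → go right; 40 < 41 → go left; 40 > 33 → go right; 40 > 36 → go right. Place as right child of 36.
Insert 11: 11 < 49 → go left; 11 < 48 → go left; 11 < 19 → go left; 11 > 10 → go right. Place as right child of 10.
Insert 46: 46 < 49 → go left; 46 < 48 → go left; 46 > 19 → go right; 46 > 41 → go right. Place as right child of 41.
Insert 31: 31 < 49 → go left; 31 < 48 → go left; 31 > 19 → go right; 31 < 41 → go left; 31 < 33 → go left. Place as left child of 33.
Insert 28: 28 < 49 → go left; 28 < 48 → go left; 28 > 19 → go right; 28 < 41 → go left; 28 < 33 → go left; 28 < 31 → go left. Place as left child of 31.
Insert 50: 50 > 49 → go right. Place as right child of 49.
Insert 51: 51 > 49 → go right; 51 > 50 → go right. Place as right child of 50.
Insert 72: 72 > 49 → go right; 72 > 50 → go right; 72 > 51 → go right. Place as right child of 51.
Insert 83: 83 > 49 → go right; 83 > 50 → go right; 83 > 51 → go right; 83 > 72 → go right. Place as right child of 72.

Subtree rooted at 41 contains: 41, 33, 31, 28, 36, 40, 46 — 7 nodes.

7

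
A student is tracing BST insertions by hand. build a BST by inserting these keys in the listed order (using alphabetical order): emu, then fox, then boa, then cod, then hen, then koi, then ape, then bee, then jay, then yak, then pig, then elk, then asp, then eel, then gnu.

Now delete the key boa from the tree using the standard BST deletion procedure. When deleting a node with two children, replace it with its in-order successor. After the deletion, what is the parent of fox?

Resulting structure (node: left, right):
  emu: L=boa, R=fox
  fox: L=–, R=hen
  boa: L=ape, R=cod
  cod: L=–, R=elk
  hen: L=gnu, R=koi
  koi: L=jay, R=yak
  ape: L=–, R=bee
  bee: L=asp, R=–
  jay: L=–, R=–
  yak: L=pig, R=–
  pig: L=–, R=–
  elk: L=eel, R=–
  asp: L=–, R=–
  eel: L=–, R=–
  gnu: L=–, R=–

Delete boa (two children — replace with in-order successor).
After deletion, fox's parent is emu.

emu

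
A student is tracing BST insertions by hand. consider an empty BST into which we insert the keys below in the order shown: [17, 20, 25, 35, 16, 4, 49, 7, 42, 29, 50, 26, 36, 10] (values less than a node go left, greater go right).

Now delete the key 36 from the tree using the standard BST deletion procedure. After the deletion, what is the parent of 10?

17: root
20: right child of 17 (depth 1)
25: right child of 20 (depth 2)
35: right child of 25 (depth 3)
16: left child of 17 (depth 1)
4: left child of 16 (depth 2)
49: right child of 35 (depth 4)
7: right child of 4 (depth 3)
42: left child of 49 (depth 5)
29: left child of 35 (depth 4)
50: right child of 49 (depth 5)
26: left child of 29 (depth 5)
36: left child of 42 (depth 6)
10: right child of 7 (depth 4)

Delete 36 (at most one child — splice it out).
After deletion, 10's parent is 7.

7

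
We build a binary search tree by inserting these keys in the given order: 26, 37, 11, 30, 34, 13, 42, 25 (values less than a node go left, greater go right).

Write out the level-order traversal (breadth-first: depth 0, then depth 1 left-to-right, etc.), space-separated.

26: root
37: right child of 26 (depth 1)
11: left child of 26 (depth 1)
30: left child of 37 (depth 2)
34: right child of 30 (depth 3)
13: right child of 11 (depth 2)
42: right child of 37 (depth 2)
25: right child of 13 (depth 3)

26 11 37 13 30 42 25 34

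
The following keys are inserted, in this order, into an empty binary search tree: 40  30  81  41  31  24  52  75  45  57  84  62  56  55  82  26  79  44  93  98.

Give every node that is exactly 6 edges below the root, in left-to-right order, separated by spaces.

56 62

40: root
30: left child of 40 (depth 1)
81: right child of 40 (depth 1)
41: left child of 81 (depth 2)
31: right child of 30 (depth 2)
24: left child of 30 (depth 2)
52: right child of 41 (depth 3)
75: right child of 52 (depth 4)
45: left child of 52 (depth 4)
57: left child of 75 (depth 5)
84: right child of 81 (depth 2)
62: right child of 57 (depth 6)
56: left child of 57 (depth 6)
55: left child of 56 (depth 7)
82: left child of 84 (depth 3)
26: right child of 24 (depth 3)
79: right child of 75 (depth 5)
44: left child of 45 (depth 5)
93: right child of 84 (depth 3)
98: right child of 93 (depth 4)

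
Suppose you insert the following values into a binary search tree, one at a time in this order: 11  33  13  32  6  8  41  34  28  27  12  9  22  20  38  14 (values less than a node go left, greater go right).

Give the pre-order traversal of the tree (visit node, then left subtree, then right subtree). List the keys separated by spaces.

11 6 8 9 33 13 12 32 28 27 22 20 14 41 34 38

Insert 11: tree is empty, so 11 becomes the root.
Insert 33: 33 > 11 → go right. Place as right child of 11.
Insert 13: 13 > 11 → go right; 13 < 33 → go left. Place as left child of 33.
Insert 32: 32 > 11 → go right; 32 < 33 → go left; 32 > 13 → go right. Place as right child of 13.
Insert 6: 6 < 11 → go left. Place as left child of 11.
Insert 8: 8 < 11 → go left; 8 > 6 → go right. Place as right child of 6.
Insert 41: 41 > 11 → go right; 41 > 33 → go right. Place as right child of 33.
Insert 34: 34 > 11 → go right; 34 > 33 → go right; 34 < 41 → go left. Place as left child of 41.
Insert 28: 28 > 11 → go right; 28 < 33 → go left; 28 > 13 → go right; 28 < 32 → go left. Place as left child of 32.
Insert 27: 27 > 11 → go right; 27 < 33 → go left; 27 > 13 → go right; 27 < 32 → go left; 27 < 28 → go left. Place as left child of 28.
Insert 12: 12 > 11 → go right; 12 < 33 → go left; 12 < 13 → go left. Place as left child of 13.
Insert 9: 9 < 11 → go left; 9 > 6 → go right; 9 > 8 → go right. Place as right child of 8.
Insert 22: 22 > 11 → go right; 22 < 33 → go left; 22 > 13 → go right; 22 < 32 → go left; 22 < 28 → go left; 22 < 27 → go left. Place as left child of 27.
Insert 20: 20 > 11 → go right; 20 < 33 → go left; 20 > 13 → go right; 20 < 32 → go left; 20 < 28 → go left; 20 < 27 → go left; 20 < 22 → go left. Place as left child of 22.
Insert 38: 38 > 11 → go right; 38 > 33 → go right; 38 < 41 → go left; 38 > 34 → go right. Place as right child of 34.
Insert 14: 14 > 11 → go right; 14 < 33 → go left; 14 > 13 → go right; 14 < 32 → go left; 14 < 28 → go left; 14 < 27 → go left; 14 < 22 → go left; 14 < 20 → go left. Place as left child of 20.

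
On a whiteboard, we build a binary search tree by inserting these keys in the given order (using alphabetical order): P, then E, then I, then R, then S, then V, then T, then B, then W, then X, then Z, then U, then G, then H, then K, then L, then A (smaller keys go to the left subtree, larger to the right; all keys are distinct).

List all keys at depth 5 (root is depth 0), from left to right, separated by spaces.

U X

Insert P: tree is empty, so P becomes the root.
Insert E: E < P → go left. Place as left child of P.
Insert I: I < P → go left; I > E → go right. Place as right child of E.
Insert R: R > P → go right. Place as right child of P.
Insert S: S > P → go right; S > R → go right. Place as right child of R.
Insert V: V > P → go right; V > R → go right; V > S → go right. Place as right child of S.
Insert T: T > P → go right; T > R → go right; T > S → go right; T < V → go left. Place as left child of V.
Insert B: B < P → go left; B < E → go left. Place as left child of E.
Insert W: W > P → go right; W > R → go right; W > S → go right; W > V → go right. Place as right child of V.
Insert X: X > P → go right; X > R → go right; X > S → go right; X > V → go right; X > W → go right. Place as right child of W.
Insert Z: Z > P → go right; Z > R → go right; Z > S → go right; Z > V → go right; Z > W → go right; Z > X → go right. Place as right child of X.
Insert U: U > P → go right; U > R → go right; U > S → go right; U < V → go left; U > T → go right. Place as right child of T.
Insert G: G < P → go left; G > E → go right; G < I → go left. Place as left child of I.
Insert H: H < P → go left; H > E → go right; H < I → go left; H > G → go right. Place as right child of G.
Insert K: K < P → go left; K > E → go right; K > I → go right. Place as right child of I.
Insert L: L < P → go left; L > E → go right; L > I → go right; L > K → go right. Place as right child of K.
Insert A: A < P → go left; A < E → go left; A < B → go left. Place as left child of B.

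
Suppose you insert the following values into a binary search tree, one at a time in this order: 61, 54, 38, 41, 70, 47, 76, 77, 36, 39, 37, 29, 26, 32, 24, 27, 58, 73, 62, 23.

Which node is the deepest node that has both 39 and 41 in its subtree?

41

Insert 61: tree is empty, so 61 becomes the root.
Insert 54: 54 < 61 → go left. Place as left child of 61.
Insert 38: 38 < 61 → go left; 38 < 54 → go left. Place as left child of 54.
Insert 41: 41 < 61 → go left; 41 < 54 → go left; 41 > 38 → go right. Place as right child of 38.
Insert 70: 70 > 61 → go right. Place as right child of 61.
Insert 47: 47 < 61 → go left; 47 < 54 → go left; 47 > 38 → go right; 47 > 41 → go right. Place as right child of 41.
Insert 76: 76 > 61 → go right; 76 > 70 → go right. Place as right child of 70.
Insert 77: 77 > 61 → go right; 77 > 70 → go right; 77 > 76 → go right. Place as right child of 76.
Insert 36: 36 < 61 → go left; 36 < 54 → go left; 36 < 38 → go left. Place as left child of 38.
Insert 39: 39 < 61 → go left; 39 < 54 → go left; 39 > 38 → go right; 39 < 41 → go left. Place as left child of 41.
Insert 37: 37 < 61 → go left; 37 < 54 → go left; 37 < 38 → go left; 37 > 36 → go right. Place as right child of 36.
Insert 29: 29 < 61 → go left; 29 < 54 → go left; 29 < 38 → go left; 29 < 36 → go left. Place as left child of 36.
Insert 26: 26 < 61 → go left; 26 < 54 → go left; 26 < 38 → go left; 26 < 36 → go left; 26 < 29 → go left. Place as left child of 29.
Insert 32: 32 < 61 → go left; 32 < 54 → go left; 32 < 38 → go left; 32 < 36 → go left; 32 > 29 → go right. Place as right child of 29.
Insert 24: 24 < 61 → go left; 24 < 54 → go left; 24 < 38 → go left; 24 < 36 → go left; 24 < 29 → go left; 24 < 26 → go left. Place as left child of 26.
Insert 27: 27 < 61 → go left; 27 < 54 → go left; 27 < 38 → go left; 27 < 36 → go left; 27 < 29 → go left; 27 > 26 → go right. Place as right child of 26.
Insert 58: 58 < 61 → go left; 58 > 54 → go right. Place as right child of 54.
Insert 73: 73 > 61 → go right; 73 > 70 → go right; 73 < 76 → go left. Place as left child of 76.
Insert 62: 62 > 61 → go right; 62 < 70 → go left. Place as left child of 70.
Insert 23: 23 < 61 → go left; 23 < 54 → go left; 23 < 38 → go left; 23 < 36 → go left; 23 < 29 → go left; 23 < 26 → go left; 23 < 24 → go left. Place as left child of 24.

Path to 39: 61 → 54 → 38 → 41 → 39
Path to 41: 61 → 54 → 38 → 41
41 lies on both paths and is an ancestor of the other node.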